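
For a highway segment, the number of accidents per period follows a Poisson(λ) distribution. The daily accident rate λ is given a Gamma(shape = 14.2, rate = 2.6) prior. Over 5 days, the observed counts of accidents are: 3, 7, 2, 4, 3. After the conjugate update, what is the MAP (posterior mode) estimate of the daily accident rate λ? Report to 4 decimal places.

4.2368

With a Gamma(shape α, rate β) prior, the Poisson likelihood is conjugate: the posterior is Gamma(α + ΣXᵢ, β + n).
Sum of counts S = 19 over n = 5 days.
Posterior: Gamma(α+S, β+n) = Gamma(14.2+19, 2.6+5) = Gamma(33.2, 7.6).
Mode of Gamma(α,β) for α≥1 is (α−1)/β = 32.2/7.6 = 4.2368.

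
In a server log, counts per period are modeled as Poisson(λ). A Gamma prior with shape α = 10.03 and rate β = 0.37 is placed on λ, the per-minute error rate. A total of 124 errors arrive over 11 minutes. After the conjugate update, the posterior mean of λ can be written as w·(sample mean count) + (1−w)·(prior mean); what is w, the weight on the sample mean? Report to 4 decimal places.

With a Gamma(shape α, rate β) prior, the Poisson likelihood is conjugate: the posterior is Gamma(α + ΣXᵢ, β + n).
Posterior mean = (α₀+S)/(β₀+n) = [n/(β₀+n)]·(S/n) + [β₀/(β₀+n)]·(α₀/β₀), so only n and β₀ enter the weight.
Weight on data w = n/(β₀+n) = 11/(0.37+11) = 11/11.37 = 0.9675.

0.9675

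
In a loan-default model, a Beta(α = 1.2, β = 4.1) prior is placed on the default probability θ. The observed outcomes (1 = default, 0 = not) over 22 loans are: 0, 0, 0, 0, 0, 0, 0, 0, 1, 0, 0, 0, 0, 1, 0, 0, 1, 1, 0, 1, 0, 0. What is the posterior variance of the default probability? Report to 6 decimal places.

The Beta prior is conjugate to a Binomial/Bernoulli likelihood; the update adds successes to α and failures to β.
Posterior: Beta(α+k, β+n−k) = Beta(1.2+5, 4.1+17) = Beta(6.2, 21.1).
Var = αβ/((α+β)²(α+β+1)) = 6.2·21.1/(27.3²·28.3) = 0.006202.

0.006202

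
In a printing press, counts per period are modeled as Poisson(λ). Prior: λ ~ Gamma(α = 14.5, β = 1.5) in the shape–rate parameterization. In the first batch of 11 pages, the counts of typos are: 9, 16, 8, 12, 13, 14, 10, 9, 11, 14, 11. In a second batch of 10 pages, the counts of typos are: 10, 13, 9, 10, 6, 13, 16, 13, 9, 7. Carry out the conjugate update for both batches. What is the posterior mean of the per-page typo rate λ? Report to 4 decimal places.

11.0000

With a Gamma(shape α, rate β) prior, the Poisson likelihood is conjugate: the posterior is Gamma(α + ΣXᵢ, β + n).
Batch 1: sum of counts S = 127 over n = 11 pages.
After batch 1: Gamma(α+S, β+n) = Gamma(14.5+127, 1.5+11) = Gamma(141.5, 12.5).
Batch 2: sum of counts S = 106 over n = 10 pages.
After batch 2: Gamma(α+S, β+n) = Gamma(141.5+106, 12.5+10) = Gamma(247.5, 22.5).
Posterior mean = α/β = 247.5/22.5 = 11.0000.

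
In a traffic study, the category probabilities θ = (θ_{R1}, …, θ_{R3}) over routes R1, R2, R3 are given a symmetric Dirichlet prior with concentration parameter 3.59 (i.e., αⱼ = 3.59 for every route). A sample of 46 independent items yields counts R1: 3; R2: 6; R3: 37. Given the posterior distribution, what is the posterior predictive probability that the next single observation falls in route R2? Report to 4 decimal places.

The Dirichlet prior is conjugate to the Multinomial likelihood: each posterior αⱼ = prior αⱼ + observed count nⱼ.
Posterior concentration: (6.59, 9.59, 40.59), total = 56.77.
P(next = R2 | data) = α_{R2}/Σα = 0.1689.

0.1689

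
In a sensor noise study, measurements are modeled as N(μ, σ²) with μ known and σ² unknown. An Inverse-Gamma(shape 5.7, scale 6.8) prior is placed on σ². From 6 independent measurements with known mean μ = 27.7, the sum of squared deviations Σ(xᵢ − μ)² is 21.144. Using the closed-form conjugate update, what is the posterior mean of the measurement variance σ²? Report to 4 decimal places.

2.2561

With known mean μ and an Inverse-Gamma(α, β) prior on σ², the Normal likelihood is conjugate: posterior is Inv-Gamma(α + n/2, β + Σ(xᵢ−μ)²/2).
Posterior: Inv-Gamma(5.7 + 6/2, 6.8 + 21.144/2) = Inv-Gamma(8.70, 17.3720).
E[σ²|data] = β/(α−1) = 17.3720/7.70 = 2.2561.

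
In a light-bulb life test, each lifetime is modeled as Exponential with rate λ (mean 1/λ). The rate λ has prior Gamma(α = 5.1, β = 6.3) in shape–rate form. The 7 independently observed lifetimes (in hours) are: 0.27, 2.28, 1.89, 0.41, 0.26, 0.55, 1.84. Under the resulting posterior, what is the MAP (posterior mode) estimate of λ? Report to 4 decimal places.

With a Gamma(shape α, rate β) prior on the exponential rate λ, the posterior after n observations with total T = Σxᵢ is Gamma(α+n, β+T).
Sum of observations T = 7.50 hours; n = 7.
Posterior: Gamma(5.1+7, 6.3+7.50) = Gamma(12.1, 13.80).
Mode = (α−1)/β = 0.8043.

0.8043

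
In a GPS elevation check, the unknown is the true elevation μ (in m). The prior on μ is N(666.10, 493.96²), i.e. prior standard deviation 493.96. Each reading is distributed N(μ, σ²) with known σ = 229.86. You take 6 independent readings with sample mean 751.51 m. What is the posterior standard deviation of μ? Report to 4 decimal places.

92.1911

For Normal data with known variance σ², a Normal(μ₀, σ₀²) prior on μ is conjugate. Posterior precision = 1/σ₀² + n/σ²; posterior mean is the precision-weighted average of μ₀ and x̄.
σ₀² = 493.96² = 243996.4816, σ² = 229.86² = 52835.6196; σ² + n·σ₀² = 52835.6196 + 6·243996.4816 = 1516814.5092.
Posterior precision = 1/σ₀² + n/σ² = 1/243996.4816 + 6/52835.6196 = (σ² + n·σ₀²)/(σ₀²σ²) = 1516814.5092/(243996.4816·52835.6196); posterior variance σₙ² = σ₀²σ²/(σ² + n·σ₀²) = 243996.4816·52835.6196/1516814.5092 = 8499.196973.
Posterior SD = √σₙ² = √(243996.4816·52835.6196/1516814.5092) = 92.1911.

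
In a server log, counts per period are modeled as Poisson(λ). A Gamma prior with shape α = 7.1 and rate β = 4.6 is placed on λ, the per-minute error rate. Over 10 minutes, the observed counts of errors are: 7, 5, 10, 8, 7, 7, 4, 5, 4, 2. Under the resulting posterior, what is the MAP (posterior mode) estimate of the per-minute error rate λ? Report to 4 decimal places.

With a Gamma(shape α, rate β) prior, the Poisson likelihood is conjugate: the posterior is Gamma(α + ΣXᵢ, β + n).
Sum of counts S = 59 over n = 10 minutes.
Posterior: Gamma(α+S, β+n) = Gamma(7.1+59, 4.6+10) = Gamma(66.1, 14.6).
Mode of Gamma(α,β) for α≥1 is (α−1)/β = 65.1/14.6 = 4.4589.

4.4589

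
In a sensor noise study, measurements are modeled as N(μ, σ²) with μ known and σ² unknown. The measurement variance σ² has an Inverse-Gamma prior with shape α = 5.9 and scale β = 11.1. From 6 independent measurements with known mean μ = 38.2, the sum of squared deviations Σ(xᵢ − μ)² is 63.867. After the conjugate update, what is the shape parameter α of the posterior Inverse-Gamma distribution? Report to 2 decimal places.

8.90

With known mean μ and an Inverse-Gamma(α, β) prior on σ², the Normal likelihood is conjugate: posterior is Inv-Gamma(α + n/2, β + Σ(xᵢ−μ)²/2).
Posterior: Inv-Gamma(5.9 + 6/2, 11.1 + 63.867/2) = Inv-Gamma(8.90, 43.0335).
Posterior α = 8.90.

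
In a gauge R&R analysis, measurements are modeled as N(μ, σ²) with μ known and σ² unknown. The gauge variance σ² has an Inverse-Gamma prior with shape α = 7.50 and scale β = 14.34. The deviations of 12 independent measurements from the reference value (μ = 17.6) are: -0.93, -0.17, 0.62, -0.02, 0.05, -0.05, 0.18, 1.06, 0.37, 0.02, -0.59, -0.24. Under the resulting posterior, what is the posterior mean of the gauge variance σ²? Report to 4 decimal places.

1.2665

With known mean μ and an Inverse-Gamma(α, β) prior on σ², the Normal likelihood is conjugate: posterior is Inv-Gamma(α + n/2, β + Σ(xᵢ−μ)²/2).
Σ(xᵢ−μ)² = (-0.93)² + (-0.17)² + (0.62)² + (-0.02)² + (0.05)² + (-0.05)² + (0.18)² + (1.06)² + (0.37)² + (0.02)² + (-0.59)² + (-0.24)² = 2.9826.
Posterior: Inv-Gamma(7.50 + 12/2, 14.34 + 2.9826/2) = Inv-Gamma(13.50, 15.83130).
E[σ²|data] = β/(α−1) = 15.83130/12.50 = 1.2665.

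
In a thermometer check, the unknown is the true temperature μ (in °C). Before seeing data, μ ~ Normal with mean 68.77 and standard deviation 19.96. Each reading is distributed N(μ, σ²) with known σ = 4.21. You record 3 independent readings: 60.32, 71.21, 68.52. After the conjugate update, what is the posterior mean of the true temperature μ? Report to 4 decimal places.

66.7138

For Normal data with known variance σ², a Normal(μ₀, σ₀²) prior on μ is conjugate. Posterior precision = 1/σ₀² + n/σ²; posterior mean is the precision-weighted average of μ₀ and x̄.
Σxᵢ = 60.32 + 71.21 + 68.52 = 200.05, so n·x̄ = 200.05.
σ₀² = 19.96² = 398.4016, σ² = 4.21² = 17.7241; σ² + n·σ₀² = 17.7241 + 3·398.4016 = 1212.9289.
Posterior mean = (μ₀/σ₀² + n·x̄/σ²)/(1/σ₀² + n/σ²) = (σ²·μ₀ + σ₀²·n·x̄)/(σ² + n·σ₀²) = (17.7241·68.77 + 398.4016·200.05)/1212.9289 = 80919.126437/1212.9289 = 66.7138.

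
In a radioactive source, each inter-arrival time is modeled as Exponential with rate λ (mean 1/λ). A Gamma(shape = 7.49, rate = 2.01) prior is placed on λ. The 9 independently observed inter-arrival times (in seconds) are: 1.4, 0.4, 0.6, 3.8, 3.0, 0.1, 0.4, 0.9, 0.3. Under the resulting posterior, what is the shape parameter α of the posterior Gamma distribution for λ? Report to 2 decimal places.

16.49

With a Gamma(shape α, rate β) prior on the exponential rate λ, the posterior after n observations with total T = Σxᵢ is Gamma(α+n, β+T).
Sum of observations T = 10.9 seconds; n = 9.
Posterior: Gamma(7.49+9, 2.01+10.9) = Gamma(16.49, 12.91).
Posterior α = 16.49.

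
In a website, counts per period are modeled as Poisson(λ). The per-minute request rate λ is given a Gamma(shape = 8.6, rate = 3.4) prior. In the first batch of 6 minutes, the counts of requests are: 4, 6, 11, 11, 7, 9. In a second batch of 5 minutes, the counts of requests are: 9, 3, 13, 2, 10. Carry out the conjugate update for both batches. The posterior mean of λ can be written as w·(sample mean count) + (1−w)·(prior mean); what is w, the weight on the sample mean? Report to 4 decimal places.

0.7639

With a Gamma(shape α, rate β) prior, the Poisson likelihood is conjugate: the posterior is Gamma(α + ΣXᵢ, β + n).
Total number of minutes: n = 6 + 5 = 11.
Posterior mean = (α₀+S)/(β₀+n) = [n/(β₀+n)]·(S/n) + [β₀/(β₀+n)]·(α₀/β₀), so only n and β₀ enter the weight.
Weight on data w = n/(β₀+n) = 11/(3.4+11) = 11/14.4 = 0.7639.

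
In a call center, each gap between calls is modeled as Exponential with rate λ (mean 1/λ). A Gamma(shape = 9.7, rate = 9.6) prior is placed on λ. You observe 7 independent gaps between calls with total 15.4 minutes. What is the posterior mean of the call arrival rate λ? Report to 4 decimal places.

With a Gamma(shape α, rate β) prior on the exponential rate λ, the posterior after n observations with total T = Σxᵢ is Gamma(α+n, β+T).
Posterior: Gamma(9.7+7, 9.6+15.4) = Gamma(16.7, 25.0).
Posterior mean of λ = α/β = 16.7/25.0 = 0.6680.

0.6680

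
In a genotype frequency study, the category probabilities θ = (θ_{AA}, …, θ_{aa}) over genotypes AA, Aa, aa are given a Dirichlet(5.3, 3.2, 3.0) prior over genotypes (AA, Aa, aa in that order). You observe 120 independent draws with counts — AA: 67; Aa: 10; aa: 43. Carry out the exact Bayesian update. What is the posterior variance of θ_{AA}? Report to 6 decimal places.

The Dirichlet prior is conjugate to the Multinomial likelihood: each posterior αⱼ = prior αⱼ + observed count nⱼ.
Posterior concentration: (72.3, 13.2, 46.0), total = 131.5.
Var[θ_j] = α_j(Σα−α_j)/((Σα)²(Σα+1)) = 72.3·59.2/(131.5²·132.5) = 0.001868.

0.001868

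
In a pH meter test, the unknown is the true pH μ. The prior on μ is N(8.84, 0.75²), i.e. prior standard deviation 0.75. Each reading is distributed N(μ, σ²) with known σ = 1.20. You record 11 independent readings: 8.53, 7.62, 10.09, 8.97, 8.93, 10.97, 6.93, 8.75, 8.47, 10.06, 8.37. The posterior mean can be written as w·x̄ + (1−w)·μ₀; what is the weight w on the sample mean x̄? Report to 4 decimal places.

0.8112

For Normal data with known variance σ², a Normal(μ₀, σ₀²) prior on μ is conjugate. Posterior precision = 1/σ₀² + n/σ²; posterior mean is the precision-weighted average of μ₀ and x̄.
σ₀² = 0.75² = 0.5625, σ² = 1.20² = 1.44. Prior precision 1/σ₀² = 1/0.5625; data precision n/σ² = 11/1.44.
w = (n/σ²)/(1/σ₀² + n/σ²) = n·σ₀²/(σ² + n·σ₀²) = 11·0.5625/(1.44 + 11·0.5625) = 6.1875/7.6275 = 0.8112.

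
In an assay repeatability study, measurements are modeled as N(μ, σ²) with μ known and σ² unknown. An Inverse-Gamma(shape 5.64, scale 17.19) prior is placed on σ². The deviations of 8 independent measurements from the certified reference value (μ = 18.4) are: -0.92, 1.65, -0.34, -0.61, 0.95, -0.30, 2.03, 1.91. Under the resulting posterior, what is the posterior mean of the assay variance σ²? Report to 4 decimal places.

2.7314

With known mean μ and an Inverse-Gamma(α, β) prior on σ², the Normal likelihood is conjugate: posterior is Inv-Gamma(α + n/2, β + Σ(xᵢ−μ)²/2).
Σ(xᵢ−μ)² = (-0.92)² + (1.65)² + (-0.34)² + (-0.61)² + (0.95)² + (-0.30)² + (2.03)² + (1.91)² = 12.8181.
Posterior: Inv-Gamma(5.64 + 8/2, 17.19 + 12.8181/2) = Inv-Gamma(9.64, 23.59905).
E[σ²|data] = β/(α−1) = 23.59905/8.64 = 2.7314.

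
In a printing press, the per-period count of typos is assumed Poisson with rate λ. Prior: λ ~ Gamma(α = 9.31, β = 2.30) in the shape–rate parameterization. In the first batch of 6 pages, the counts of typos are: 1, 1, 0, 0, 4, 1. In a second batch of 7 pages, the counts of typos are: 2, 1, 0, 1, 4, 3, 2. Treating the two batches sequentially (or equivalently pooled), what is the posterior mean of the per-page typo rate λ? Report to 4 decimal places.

With a Gamma(shape α, rate β) prior, the Poisson likelihood is conjugate: the posterior is Gamma(α + ΣXᵢ, β + n).
Batch 1: sum of counts S = 7 over n = 6 pages.
After batch 1: Gamma(α+S, β+n) = Gamma(9.31+7, 2.30+6) = Gamma(16.31, 8.30).
Batch 2: sum of counts S = 13 over n = 7 pages.
After batch 2: Gamma(α+S, β+n) = Gamma(16.31+13, 8.30+7) = Gamma(29.31, 15.30).
Posterior mean = α/β = 29.31/15.30 = 1.9157.

1.9157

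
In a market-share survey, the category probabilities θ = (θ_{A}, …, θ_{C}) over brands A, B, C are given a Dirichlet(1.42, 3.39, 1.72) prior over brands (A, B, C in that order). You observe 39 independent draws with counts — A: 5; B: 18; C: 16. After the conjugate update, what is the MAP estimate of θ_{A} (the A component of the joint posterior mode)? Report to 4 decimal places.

0.1274

The Dirichlet prior is conjugate to the Multinomial likelihood: each posterior αⱼ = prior αⱼ + observed count nⱼ.
Posterior concentration: (6.42, 21.39, 17.72), total = 45.53.
Joint mode component: (α_{A}−1)/(Σα−K) = 5.42/42.53 = 0.1274.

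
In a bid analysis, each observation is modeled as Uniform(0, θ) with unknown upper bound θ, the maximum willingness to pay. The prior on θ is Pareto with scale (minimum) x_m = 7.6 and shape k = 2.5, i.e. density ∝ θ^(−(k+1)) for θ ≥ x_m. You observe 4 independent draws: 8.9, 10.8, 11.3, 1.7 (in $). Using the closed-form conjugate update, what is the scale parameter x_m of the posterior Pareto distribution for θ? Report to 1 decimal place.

11.3

A Pareto(scale x_m, shape k) prior on the upper bound θ of Uniform(0, θ) is conjugate: posterior is Pareto(max(x_m, max xᵢ), k + n).
Sample maximum = 11.3; prior scale x_m = 7.6 → posterior scale = max = 11.3.
Posterior shape = 2.5 + 4 = 6.5.
Posterior scale x_m = 11.3.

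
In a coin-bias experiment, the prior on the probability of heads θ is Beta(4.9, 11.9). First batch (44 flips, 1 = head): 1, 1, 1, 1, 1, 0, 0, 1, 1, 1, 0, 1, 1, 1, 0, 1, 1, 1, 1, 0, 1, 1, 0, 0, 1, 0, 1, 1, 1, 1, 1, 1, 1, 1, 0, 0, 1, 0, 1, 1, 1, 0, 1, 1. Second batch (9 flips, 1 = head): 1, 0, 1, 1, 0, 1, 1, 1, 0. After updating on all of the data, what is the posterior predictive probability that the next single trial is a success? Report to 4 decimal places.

0.6146

The Beta prior is conjugate to a Binomial/Bernoulli likelihood; the update adds successes to α and failures to β.
After batch 1: Beta(4.9+32, 11.9+12) = Beta(36.9, 23.9).
After batch 2: Beta(36.9+6, 23.9+3) = Beta(42.9, 26.9).
For a single future Bernoulli trial, P(success | data) = α/(α+β) = 0.6146.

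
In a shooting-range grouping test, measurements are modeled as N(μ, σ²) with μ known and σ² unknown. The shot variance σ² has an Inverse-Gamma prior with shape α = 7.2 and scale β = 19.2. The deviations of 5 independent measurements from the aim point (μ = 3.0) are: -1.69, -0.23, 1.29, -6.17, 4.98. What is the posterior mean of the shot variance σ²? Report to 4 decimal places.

6.0829

With known mean μ and an Inverse-Gamma(α, β) prior on σ², the Normal likelihood is conjugate: posterior is Inv-Gamma(α + n/2, β + Σ(xᵢ−μ)²/2).
Σ(xᵢ−μ)² = (-1.69)² + (-0.23)² + (1.29)² + (-6.17)² + (4.98)² = 67.4424.
Posterior: Inv-Gamma(7.2 + 5/2, 19.2 + 67.4424/2) = Inv-Gamma(9.70, 52.92120).
E[σ²|data] = β/(α−1) = 52.92120/8.70 = 6.0829.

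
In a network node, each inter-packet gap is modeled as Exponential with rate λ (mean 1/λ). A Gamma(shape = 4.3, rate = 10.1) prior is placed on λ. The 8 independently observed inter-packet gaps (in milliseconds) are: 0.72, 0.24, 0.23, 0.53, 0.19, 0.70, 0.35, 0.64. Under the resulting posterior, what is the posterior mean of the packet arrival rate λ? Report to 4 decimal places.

With a Gamma(shape α, rate β) prior on the exponential rate λ, the posterior after n observations with total T = Σxᵢ is Gamma(α+n, β+T).
Sum of observations T = 3.60 milliseconds; n = 8.
Posterior: Gamma(4.3+8, 10.1+3.60) = Gamma(12.3, 13.70).
Posterior mean of λ = α/β = 12.3/13.70 = 0.8978.

0.8978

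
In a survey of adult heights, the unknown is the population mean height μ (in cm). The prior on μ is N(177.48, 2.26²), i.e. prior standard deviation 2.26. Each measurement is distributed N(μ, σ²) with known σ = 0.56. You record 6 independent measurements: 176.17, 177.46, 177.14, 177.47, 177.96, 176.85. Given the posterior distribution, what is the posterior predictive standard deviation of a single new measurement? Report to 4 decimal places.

For Normal data with known variance σ², a Normal(μ₀, σ₀²) prior on μ is conjugate. Posterior precision = 1/σ₀² + n/σ²; posterior mean is the precision-weighted average of μ₀ and x̄.
σ₀² = 2.26² = 5.1076, σ² = 0.56² = 0.3136; σ² + n·σ₀² = 0.3136 + 6·5.1076 = 30.9592.
Posterior precision = 1/σ₀² + n/σ² = 1/5.1076 + 6/0.3136 = (σ² + n·σ₀²)/(σ₀²σ²) = 30.9592/(5.1076·0.3136); posterior variance σₙ² = σ₀²σ²/(σ² + n·σ₀²) = 5.1076·0.3136/30.9592 = 0.051737.
Predictive variance for one new observation = σₙ² + σ² = 5.1076·0.3136/30.9592 + 0.3136 = σ²·(σ₀² + 30.9592)/30.9592 = 0.3136·36.0668/30.9592 = 0.365337; SD = √(0.3136·36.0668/30.9592) = 0.6044.

0.6044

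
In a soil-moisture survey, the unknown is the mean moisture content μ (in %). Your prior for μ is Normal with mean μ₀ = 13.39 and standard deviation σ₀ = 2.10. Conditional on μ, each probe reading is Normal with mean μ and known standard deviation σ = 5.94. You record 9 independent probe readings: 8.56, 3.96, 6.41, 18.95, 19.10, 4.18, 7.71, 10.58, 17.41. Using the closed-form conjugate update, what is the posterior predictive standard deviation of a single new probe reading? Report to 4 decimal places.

6.1122

For Normal data with known variance σ², a Normal(μ₀, σ₀²) prior on μ is conjugate. Posterior precision = 1/σ₀² + n/σ²; posterior mean is the precision-weighted average of μ₀ and x̄.
σ₀² = 2.10² = 4.41, σ² = 5.94² = 35.2836; σ² + n·σ₀² = 35.2836 + 9·4.41 = 74.9736.
Posterior precision = 1/σ₀² + n/σ² = 1/4.41 + 9/35.2836 = (σ² + n·σ₀²)/(σ₀²σ²) = 74.9736/(4.41·35.2836); posterior variance σₙ² = σ₀²σ²/(σ² + n·σ₀²) = 4.41·35.2836/74.9736 = 2.075406.
Predictive variance for one new observation = σₙ² + σ² = 4.41·35.2836/74.9736 + 35.2836 = σ²·(σ₀² + 74.9736)/74.9736 = 35.2836·79.3836/74.9736 = 37.359006; SD = √(35.2836·79.3836/74.9736) = 6.1122.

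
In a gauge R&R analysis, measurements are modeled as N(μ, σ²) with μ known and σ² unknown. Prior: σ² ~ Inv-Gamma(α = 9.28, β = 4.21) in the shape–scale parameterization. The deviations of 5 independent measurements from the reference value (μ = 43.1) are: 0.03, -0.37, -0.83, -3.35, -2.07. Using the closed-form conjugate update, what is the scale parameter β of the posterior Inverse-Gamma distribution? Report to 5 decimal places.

With known mean μ and an Inverse-Gamma(α, β) prior on σ², the Normal likelihood is conjugate: posterior is Inv-Gamma(α + n/2, β + Σ(xᵢ−μ)²/2).
Σ(xᵢ−μ)² = (0.03)² + (-0.37)² + (-0.83)² + (-3.35)² + (-2.07)² = 16.3341.
Posterior: Inv-Gamma(9.28 + 5/2, 4.21 + 16.3341/2) = Inv-Gamma(11.78, 12.37705).
Posterior β = 12.37705.

12.37705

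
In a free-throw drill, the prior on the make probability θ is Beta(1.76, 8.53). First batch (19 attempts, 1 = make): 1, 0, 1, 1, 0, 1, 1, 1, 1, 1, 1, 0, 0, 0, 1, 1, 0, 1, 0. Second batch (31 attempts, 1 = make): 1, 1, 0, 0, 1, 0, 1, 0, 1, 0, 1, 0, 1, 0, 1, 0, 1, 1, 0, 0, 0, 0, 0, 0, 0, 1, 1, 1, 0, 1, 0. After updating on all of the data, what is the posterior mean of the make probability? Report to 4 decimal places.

The Beta prior is conjugate to a Binomial/Bernoulli likelihood; the update adds successes to α and failures to β.
After batch 1: Beta(1.76+12, 8.53+7) = Beta(13.76, 15.53).
After batch 2: Beta(13.76+14, 15.53+17) = Beta(27.76, 32.53).
Posterior mean = α/(α+β) = 27.76/60.29 = 0.4604.

0.4604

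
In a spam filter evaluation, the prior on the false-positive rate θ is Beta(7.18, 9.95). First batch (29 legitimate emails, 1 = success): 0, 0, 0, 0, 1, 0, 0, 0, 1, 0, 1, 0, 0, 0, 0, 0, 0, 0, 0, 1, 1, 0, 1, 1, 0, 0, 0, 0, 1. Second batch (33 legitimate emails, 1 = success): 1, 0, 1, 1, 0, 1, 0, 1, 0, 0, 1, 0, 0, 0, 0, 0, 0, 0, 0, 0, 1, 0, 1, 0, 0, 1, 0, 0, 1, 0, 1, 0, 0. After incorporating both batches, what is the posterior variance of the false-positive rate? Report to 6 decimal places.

0.002763

The Beta prior is conjugate to a Binomial/Bernoulli likelihood; the update adds successes to α and failures to β.
After batch 1: Beta(7.18+8, 9.95+21) = Beta(15.18, 30.95).
After batch 2: Beta(15.18+11, 30.95+22) = Beta(26.18, 52.95).
Var = αβ/((α+β)²(α+β+1)) = 26.18·52.95/(79.13²·80.13) = 0.002763.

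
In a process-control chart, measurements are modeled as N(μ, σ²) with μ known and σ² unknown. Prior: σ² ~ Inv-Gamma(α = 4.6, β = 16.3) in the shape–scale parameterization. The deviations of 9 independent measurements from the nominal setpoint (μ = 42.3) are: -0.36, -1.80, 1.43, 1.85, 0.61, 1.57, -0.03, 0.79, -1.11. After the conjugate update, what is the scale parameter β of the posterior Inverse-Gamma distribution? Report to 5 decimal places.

With known mean μ and an Inverse-Gamma(α, β) prior on σ², the Normal likelihood is conjugate: posterior is Inv-Gamma(α + n/2, β + Σ(xᵢ−μ)²/2).
Σ(xᵢ−μ)² = (-0.36)² + (-1.80)² + (1.43)² + (1.85)² + (0.61)² + (1.57)² + (-0.03)² + (0.79)² + (-1.11)² = 13.5311.
Posterior: Inv-Gamma(4.6 + 9/2, 16.3 + 13.5311/2) = Inv-Gamma(9.10, 23.06555).
Posterior β = 23.06555.

23.06555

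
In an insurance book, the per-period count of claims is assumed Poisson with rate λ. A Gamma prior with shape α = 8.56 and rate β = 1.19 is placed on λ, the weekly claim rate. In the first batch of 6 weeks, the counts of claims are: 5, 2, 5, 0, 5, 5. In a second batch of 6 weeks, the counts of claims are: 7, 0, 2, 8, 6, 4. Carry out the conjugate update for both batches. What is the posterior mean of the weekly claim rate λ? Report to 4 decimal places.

4.3639

With a Gamma(shape α, rate β) prior, the Poisson likelihood is conjugate: the posterior is Gamma(α + ΣXᵢ, β + n).
Batch 1: sum of counts S = 22 over n = 6 weeks.
After batch 1: Gamma(α+S, β+n) = Gamma(8.56+22, 1.19+6) = Gamma(30.56, 7.19).
Batch 2: sum of counts S = 27 over n = 6 weeks.
After batch 2: Gamma(α+S, β+n) = Gamma(30.56+27, 7.19+6) = Gamma(57.56, 13.19).
Posterior mean = α/β = 57.56/13.19 = 4.3639.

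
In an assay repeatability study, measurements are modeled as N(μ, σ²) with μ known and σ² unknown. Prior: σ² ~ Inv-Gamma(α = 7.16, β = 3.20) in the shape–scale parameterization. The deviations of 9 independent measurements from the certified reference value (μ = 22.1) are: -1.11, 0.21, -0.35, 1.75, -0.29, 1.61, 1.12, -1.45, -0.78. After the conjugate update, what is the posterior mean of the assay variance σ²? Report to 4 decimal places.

0.8210

With known mean μ and an Inverse-Gamma(α, β) prior on σ², the Normal likelihood is conjugate: posterior is Inv-Gamma(α + n/2, β + Σ(xᵢ−μ)²/2).
Σ(xᵢ−μ)² = (-1.11)² + (0.21)² + (-0.35)² + (1.75)² + (-0.29)² + (1.61)² + (1.12)² + (-1.45)² + (-0.78)² = 11.1027.
Posterior: Inv-Gamma(7.16 + 9/2, 3.20 + 11.1027/2) = Inv-Gamma(11.66, 8.75135).
E[σ²|data] = β/(α−1) = 8.75135/10.66 = 0.8210.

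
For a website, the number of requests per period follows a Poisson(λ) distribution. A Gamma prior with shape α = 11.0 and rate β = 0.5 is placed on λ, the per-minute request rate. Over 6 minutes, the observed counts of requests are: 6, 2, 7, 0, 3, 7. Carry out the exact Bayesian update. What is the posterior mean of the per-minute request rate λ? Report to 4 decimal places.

5.5385

With a Gamma(shape α, rate β) prior, the Poisson likelihood is conjugate: the posterior is Gamma(α + ΣXᵢ, β + n).
Sum of counts S = 25 over n = 6 minutes.
Posterior: Gamma(α+S, β+n) = Gamma(11.0+25, 0.5+6) = Gamma(36.0, 6.5).
Posterior mean = α/β = 36.0/6.5 = 5.5385.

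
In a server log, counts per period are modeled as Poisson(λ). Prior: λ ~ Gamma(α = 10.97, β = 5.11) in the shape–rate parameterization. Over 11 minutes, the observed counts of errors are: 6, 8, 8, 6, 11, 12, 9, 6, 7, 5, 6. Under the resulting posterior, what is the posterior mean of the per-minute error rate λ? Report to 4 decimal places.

5.8951

With a Gamma(shape α, rate β) prior, the Poisson likelihood is conjugate: the posterior is Gamma(α + ΣXᵢ, β + n).
Sum of counts S = 84 over n = 11 minutes.
Posterior: Gamma(α+S, β+n) = Gamma(10.97+84, 5.11+11) = Gamma(94.97, 16.11).
Posterior mean = α/β = 94.97/16.11 = 5.8951.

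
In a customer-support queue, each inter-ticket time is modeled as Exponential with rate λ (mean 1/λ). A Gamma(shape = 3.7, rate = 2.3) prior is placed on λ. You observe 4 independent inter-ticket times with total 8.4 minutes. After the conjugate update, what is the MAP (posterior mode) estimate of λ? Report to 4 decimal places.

With a Gamma(shape α, rate β) prior on the exponential rate λ, the posterior after n observations with total T = Σxᵢ is Gamma(α+n, β+T).
Posterior: Gamma(3.7+4, 2.3+8.4) = Gamma(7.7, 10.7).
Mode = (α−1)/β = 0.6262.

0.6262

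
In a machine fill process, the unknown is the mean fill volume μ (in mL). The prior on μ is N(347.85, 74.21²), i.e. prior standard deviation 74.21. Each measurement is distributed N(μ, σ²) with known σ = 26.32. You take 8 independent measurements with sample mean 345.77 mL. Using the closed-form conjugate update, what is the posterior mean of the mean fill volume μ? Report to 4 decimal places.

For Normal data with known variance σ², a Normal(μ₀, σ₀²) prior on μ is conjugate. Posterior precision = 1/σ₀² + n/σ²; posterior mean is the precision-weighted average of μ₀ and x̄.
n·x̄ = 8·345.77 = 2766.16.
σ₀² = 74.21² = 5507.1241, σ² = 26.32² = 692.7424; σ² + n·σ₀² = 692.7424 + 8·5507.1241 = 44749.7352.
Posterior mean = (μ₀/σ₀² + n·x̄/σ²)/(1/σ₀² + n/σ²) = (σ²·μ₀ + σ₀²·n·x̄)/(σ² + n·σ₀²) = (692.7424·347.85 + 5507.1241·2766.16)/44749.7352 = 15474556.844296/44749.7352 = 345.8022.

345.8022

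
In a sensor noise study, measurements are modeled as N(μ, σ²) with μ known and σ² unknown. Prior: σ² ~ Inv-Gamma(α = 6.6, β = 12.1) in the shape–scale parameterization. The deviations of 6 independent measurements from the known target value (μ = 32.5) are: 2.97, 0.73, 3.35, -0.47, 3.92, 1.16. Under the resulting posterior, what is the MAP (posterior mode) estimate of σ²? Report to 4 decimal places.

2.9108

With known mean μ and an Inverse-Gamma(α, β) prior on σ², the Normal likelihood is conjugate: posterior is Inv-Gamma(α + n/2, β + Σ(xᵢ−μ)²/2).
Σ(xᵢ−μ)² = (2.97)² + (0.73)² + (3.35)² + (-0.47)² + (3.92)² + (1.16)² = 37.5092.
Posterior: Inv-Gamma(6.6 + 6/2, 12.1 + 37.5092/2) = Inv-Gamma(9.60, 30.85460).
Mode = β/(α+1) = 30.85460/10.60 = 2.9108.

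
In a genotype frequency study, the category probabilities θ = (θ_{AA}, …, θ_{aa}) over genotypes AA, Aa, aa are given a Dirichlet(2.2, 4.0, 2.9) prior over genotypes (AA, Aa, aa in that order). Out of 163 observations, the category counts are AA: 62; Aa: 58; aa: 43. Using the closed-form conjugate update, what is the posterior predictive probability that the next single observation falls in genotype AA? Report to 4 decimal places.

The Dirichlet prior is conjugate to the Multinomial likelihood: each posterior αⱼ = prior αⱼ + observed count nⱼ.
Posterior concentration: (64.2, 62.0, 45.9), total = 172.1.
P(next = AA | data) = α_{AA}/Σα = 0.3730.

0.3730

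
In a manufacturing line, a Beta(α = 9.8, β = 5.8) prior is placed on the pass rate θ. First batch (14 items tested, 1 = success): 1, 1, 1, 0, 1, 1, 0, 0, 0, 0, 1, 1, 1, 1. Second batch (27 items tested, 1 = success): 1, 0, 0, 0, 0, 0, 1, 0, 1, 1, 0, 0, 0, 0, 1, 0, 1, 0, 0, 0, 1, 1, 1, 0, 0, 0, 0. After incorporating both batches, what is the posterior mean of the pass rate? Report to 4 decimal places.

0.4912

The Beta prior is conjugate to a Binomial/Bernoulli likelihood; the update adds successes to α and failures to β.
After batch 1: Beta(9.8+9, 5.8+5) = Beta(18.8, 10.8).
After batch 2: Beta(18.8+9, 10.8+18) = Beta(27.8, 28.8).
Posterior mean = α/(α+β) = 27.8/56.6 = 0.4912.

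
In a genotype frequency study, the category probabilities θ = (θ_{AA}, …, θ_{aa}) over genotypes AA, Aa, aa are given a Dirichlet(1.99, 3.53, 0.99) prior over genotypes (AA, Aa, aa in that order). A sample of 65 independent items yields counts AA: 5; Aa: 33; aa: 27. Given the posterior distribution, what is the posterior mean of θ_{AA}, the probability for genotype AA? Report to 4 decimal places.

The Dirichlet prior is conjugate to the Multinomial likelihood: each posterior αⱼ = prior αⱼ + observed count nⱼ.
Posterior concentration: (6.99, 36.53, 27.99), total = 71.51.
E[θ_{AA}|data] = α_{AA}/Σα = 6.99/71.51 = 0.0977.

0.0977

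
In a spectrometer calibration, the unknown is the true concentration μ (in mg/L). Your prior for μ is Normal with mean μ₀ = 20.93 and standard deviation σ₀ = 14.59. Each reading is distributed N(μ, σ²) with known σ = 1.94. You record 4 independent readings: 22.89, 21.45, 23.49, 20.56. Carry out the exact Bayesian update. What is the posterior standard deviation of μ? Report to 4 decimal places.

For Normal data with known variance σ², a Normal(μ₀, σ₀²) prior on μ is conjugate. Posterior precision = 1/σ₀² + n/σ²; posterior mean is the precision-weighted average of μ₀ and x̄.
σ₀² = 14.59² = 212.8681, σ² = 1.94² = 3.7636; σ² + n·σ₀² = 3.7636 + 4·212.8681 = 855.236.
Posterior precision = 1/σ₀² + n/σ² = 1/212.8681 + 4/3.7636 = (σ² + n·σ₀²)/(σ₀²σ²) = 855.236/(212.8681·3.7636); posterior variance σₙ² = σ₀²σ²/(σ² + n·σ₀²) = 212.8681·3.7636/855.236 = 0.936759.
Posterior SD = √σₙ² = √(212.8681·3.7636/855.236) = 0.9679.

0.9679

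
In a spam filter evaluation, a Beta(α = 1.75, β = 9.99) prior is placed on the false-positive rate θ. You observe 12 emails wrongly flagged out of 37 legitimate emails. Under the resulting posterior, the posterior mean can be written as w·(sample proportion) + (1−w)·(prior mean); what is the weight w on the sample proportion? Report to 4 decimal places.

0.7591

The Beta prior is conjugate to a Binomial/Bernoulli likelihood; the update adds successes to α and failures to β.
Posterior mean = (α₀+k)/(α₀+β₀+n) = [n/(α₀+β₀+n)]·(k/n) + [(α₀+β₀)/(α₀+β₀+n)]·α₀/(α₀+β₀), so only n and the prior enter the weight.
The weight on the data is w = n/(α₀+β₀+n) = 37/(1.75+9.99+37) = 37/48.74 = 0.7591.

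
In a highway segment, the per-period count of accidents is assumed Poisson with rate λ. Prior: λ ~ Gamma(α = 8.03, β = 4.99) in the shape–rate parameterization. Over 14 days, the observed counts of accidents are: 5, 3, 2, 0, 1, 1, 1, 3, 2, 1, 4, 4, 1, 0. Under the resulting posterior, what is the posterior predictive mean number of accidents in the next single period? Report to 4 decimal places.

1.8973

With a Gamma(shape α, rate β) prior, the Poisson likelihood is conjugate: the posterior is Gamma(α + ΣXᵢ, β + n).
Sum of counts S = 28 over n = 14 days.
Posterior: Gamma(α+S, β+n) = Gamma(8.03+28, 4.99+14) = Gamma(36.03, 18.99).
The predictive distribution for one future period is NegBinom with mean α/β = 1.8973.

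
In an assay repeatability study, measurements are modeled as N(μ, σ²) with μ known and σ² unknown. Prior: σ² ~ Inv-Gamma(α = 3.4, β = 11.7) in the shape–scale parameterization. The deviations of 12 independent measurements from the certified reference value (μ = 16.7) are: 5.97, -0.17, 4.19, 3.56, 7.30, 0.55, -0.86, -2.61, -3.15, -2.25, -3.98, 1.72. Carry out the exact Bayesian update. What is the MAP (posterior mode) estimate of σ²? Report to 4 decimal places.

8.8571

With known mean μ and an Inverse-Gamma(α, β) prior on σ², the Normal likelihood is conjugate: posterior is Inv-Gamma(α + n/2, β + Σ(xᵢ−μ)²/2).
Σ(xᵢ−μ)² = (5.97)² + (-0.17)² + (4.19)² + (3.56)² + (7.30)² + (0.55)² + (-0.86)² + (-2.61)² + (-3.15)² + (-2.25)² + (-3.98)² + (1.72)² = 160.8275.
Posterior: Inv-Gamma(3.4 + 12/2, 11.7 + 160.8275/2) = Inv-Gamma(9.40, 92.11375).
Mode = β/(α+1) = 92.11375/10.40 = 8.8571.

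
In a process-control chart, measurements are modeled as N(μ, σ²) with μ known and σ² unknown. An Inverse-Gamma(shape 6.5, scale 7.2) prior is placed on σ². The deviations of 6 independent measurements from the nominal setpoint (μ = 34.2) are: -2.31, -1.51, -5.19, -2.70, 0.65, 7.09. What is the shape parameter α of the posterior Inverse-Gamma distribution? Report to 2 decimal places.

9.50

With known mean μ and an Inverse-Gamma(α, β) prior on σ², the Normal likelihood is conjugate: posterior is Inv-Gamma(α + n/2, β + Σ(xᵢ−μ)²/2).
Σ(xᵢ−μ)² = (-2.31)² + (-1.51)² + (-5.19)² + (-2.70)² + (0.65)² + (7.09)² = 92.5329.
Posterior: Inv-Gamma(6.5 + 6/2, 7.2 + 92.5329/2) = Inv-Gamma(9.50, 53.46645).
Posterior α = 9.50.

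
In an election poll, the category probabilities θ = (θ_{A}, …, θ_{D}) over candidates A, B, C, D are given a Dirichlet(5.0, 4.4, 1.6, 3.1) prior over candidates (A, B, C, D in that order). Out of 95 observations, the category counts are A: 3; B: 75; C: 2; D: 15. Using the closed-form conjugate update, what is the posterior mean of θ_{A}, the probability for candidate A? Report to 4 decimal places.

The Dirichlet prior is conjugate to the Multinomial likelihood: each posterior αⱼ = prior αⱼ + observed count nⱼ.
Posterior concentration: (8.0, 79.4, 3.6, 18.1), total = 109.1.
E[θ_{A}|data] = α_{A}/Σα = 8.0/109.1 = 0.0733.

0.0733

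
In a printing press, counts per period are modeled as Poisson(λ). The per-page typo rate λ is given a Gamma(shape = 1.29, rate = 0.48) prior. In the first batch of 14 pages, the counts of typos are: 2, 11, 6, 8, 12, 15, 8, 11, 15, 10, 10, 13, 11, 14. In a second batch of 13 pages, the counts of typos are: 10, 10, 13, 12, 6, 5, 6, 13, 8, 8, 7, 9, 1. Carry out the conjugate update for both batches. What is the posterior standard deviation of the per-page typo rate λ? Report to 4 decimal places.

With a Gamma(shape α, rate β) prior, the Poisson likelihood is conjugate: the posterior is Gamma(α + ΣXᵢ, β + n).
Batch 1: sum of counts S = 146 over n = 14 pages.
After batch 1: Gamma(α+S, β+n) = Gamma(1.29+146, 0.48+14) = Gamma(147.29, 14.48).
Batch 2: sum of counts S = 108 over n = 13 pages.
After batch 2: Gamma(α+S, β+n) = Gamma(147.29+108, 14.48+13) = Gamma(255.29, 27.48).
SD = √α/β = √255.29/27.48 = 0.5814.

0.5814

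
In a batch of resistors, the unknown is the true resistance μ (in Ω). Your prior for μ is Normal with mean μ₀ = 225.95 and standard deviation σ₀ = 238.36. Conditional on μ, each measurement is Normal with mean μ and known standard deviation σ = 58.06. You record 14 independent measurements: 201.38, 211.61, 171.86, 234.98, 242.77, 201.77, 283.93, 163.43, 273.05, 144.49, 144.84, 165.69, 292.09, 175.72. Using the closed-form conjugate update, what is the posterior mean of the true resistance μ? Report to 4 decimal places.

207.7635

For Normal data with known variance σ², a Normal(μ₀, σ₀²) prior on μ is conjugate. Posterior precision = 1/σ₀² + n/σ²; posterior mean is the precision-weighted average of μ₀ and x̄.
Σxᵢ = 201.38 + 211.61 + 171.86 + 234.98 + 242.77 + 201.77 + 283.93 + 163.43 + 273.05 + 144.49 + 144.84 + 165.69 + 292.09 + 175.72 = 2907.61, so n·x̄ = 2907.61.
σ₀² = 238.36² = 56815.4896, σ² = 58.06² = 3370.9636; σ² + n·σ₀² = 3370.9636 + 14·56815.4896 = 798787.818.
Posterior mean = (μ₀/σ₀² + n·x̄/σ²)/(1/σ₀² + n/σ²) = (σ²·μ₀ + σ₀²·n·x̄)/(σ² + n·σ₀²) = (3370.9636·225.95 + 56815.4896·2907.61)/798787.818 = 165958954.941276/798787.818 = 207.7635.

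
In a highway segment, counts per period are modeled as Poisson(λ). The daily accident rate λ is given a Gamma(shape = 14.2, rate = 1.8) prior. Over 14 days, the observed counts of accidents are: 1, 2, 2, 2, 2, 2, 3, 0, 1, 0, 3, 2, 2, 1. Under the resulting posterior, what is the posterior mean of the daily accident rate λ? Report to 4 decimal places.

With a Gamma(shape α, rate β) prior, the Poisson likelihood is conjugate: the posterior is Gamma(α + ΣXᵢ, β + n).
Sum of counts S = 23 over n = 14 days.
Posterior: Gamma(α+S, β+n) = Gamma(14.2+23, 1.8+14) = Gamma(37.2, 15.8).
Posterior mean = α/β = 37.2/15.8 = 2.3544.

2.3544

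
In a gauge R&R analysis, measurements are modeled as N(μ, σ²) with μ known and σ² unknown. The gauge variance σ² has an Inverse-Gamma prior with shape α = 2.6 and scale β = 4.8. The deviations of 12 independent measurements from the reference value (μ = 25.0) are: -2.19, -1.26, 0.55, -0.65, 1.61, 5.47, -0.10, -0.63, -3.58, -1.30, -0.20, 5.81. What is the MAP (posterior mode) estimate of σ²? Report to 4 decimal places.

With known mean μ and an Inverse-Gamma(α, β) prior on σ², the Normal likelihood is conjugate: posterior is Inv-Gamma(α + n/2, β + Σ(xᵢ−μ)²/2).
Σ(xᵢ−μ)² = (-2.19)² + (-1.26)² + (0.55)² + (-0.65)² + (1.61)² + (5.47)² + (-0.10)² + (-0.63)² + (-3.58)² + (-1.30)² + (-0.20)² + (5.81)² = 88.3311.
Posterior: Inv-Gamma(2.6 + 12/2, 4.8 + 88.3311/2) = Inv-Gamma(8.60, 48.96555).
Mode = β/(α+1) = 48.96555/9.60 = 5.1006.

5.1006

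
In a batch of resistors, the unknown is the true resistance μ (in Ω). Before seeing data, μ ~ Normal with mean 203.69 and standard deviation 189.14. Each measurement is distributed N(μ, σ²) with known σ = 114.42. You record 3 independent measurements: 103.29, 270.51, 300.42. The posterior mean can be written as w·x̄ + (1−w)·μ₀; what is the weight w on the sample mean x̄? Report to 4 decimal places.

For Normal data with known variance σ², a Normal(μ₀, σ₀²) prior on μ is conjugate. Posterior precision = 1/σ₀² + n/σ²; posterior mean is the precision-weighted average of μ₀ and x̄.
σ₀² = 189.14² = 35773.9396, σ² = 114.42² = 13091.9364. Prior precision 1/σ₀² = 1/35773.9396; data precision n/σ² = 3/13091.9364.
w = (n/σ²)/(1/σ₀² + n/σ²) = n·σ₀²/(σ² + n·σ₀²) = 3·35773.9396/(13091.9364 + 3·35773.9396) = 107321.8188/120413.7552 = 0.8913.

0.8913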